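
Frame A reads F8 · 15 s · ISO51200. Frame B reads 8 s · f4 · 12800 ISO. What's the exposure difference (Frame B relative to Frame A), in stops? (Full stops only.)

1 stop darker

Aperture: f/8 → f/5.6 → f/4 — 2 stops larger aperture (brighter).
Shutter speed: 15 → 8 — 1 stop shorter (darker).
ISO: 51200 → 25600 → 12800 — 2 stops dropped (darker).
Net: +2 −1 −2 = −1 stop.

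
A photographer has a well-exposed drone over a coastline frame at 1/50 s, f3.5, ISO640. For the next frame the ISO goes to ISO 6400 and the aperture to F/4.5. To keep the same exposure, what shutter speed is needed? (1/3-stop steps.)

ISO: 640 → 800 → 1000 → 1250 → 1600 → 2000 → 2500 → 3200 → 4000 → 5000 → 6400 — 3 1/3 stops raised (brighter).
Aperture: f/3.5 → f/4 → f/4.5 — 2/3 stop stopped down (darker).
Net change so far: 2 2/3 stops brighter. Offset with the shutter speed: 1/50 → 1/60 → 1/80 → 1/100 → 1/125 → 1/160 → 1/200 → 1/250 → 1/320.

1/320s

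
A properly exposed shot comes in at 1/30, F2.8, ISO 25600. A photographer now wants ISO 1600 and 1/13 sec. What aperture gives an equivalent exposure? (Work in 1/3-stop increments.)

ISO: 25600 → 20000 → 16000 → 12800 → 10000 → 8000 → 6400 → 5000 → 4000 → 3200 → 2500 → 2000 → 1600 — 4 stops lower (darker).
Shutter speed: 1/30 → 1/25 → 1/20 → 1/15 → 1/13 — 1 1/3 stops longer (brighter).
Net change so far: 2 2/3 stops darker. Offset with the aperture: f/2.8 → f/2.5 → f/2.2 → f/2 → f/1.8 → f/1.6 → f/1.4 → f/1.2 → f/1.1.

f/1.1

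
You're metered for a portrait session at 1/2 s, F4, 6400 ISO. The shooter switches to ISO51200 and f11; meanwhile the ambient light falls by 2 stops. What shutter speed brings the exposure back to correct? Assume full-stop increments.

Scene light: 2 stops darker.
ISO: 6400 → 12800 → 25600 → 51200 — 3 stops higher (brighter).
Aperture: f/4 → f/5.6 → f/8 → f/11 — 3 stops smaller aperture (darker).
Net so far: 2 stops darker. Shutter speed: 1/2 → 1 → 2.

2 s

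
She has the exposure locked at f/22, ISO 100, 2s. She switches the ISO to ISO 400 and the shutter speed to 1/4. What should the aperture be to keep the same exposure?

f/16

ISO: 100 → 200 → 400 — 2 stops higher (brighter).
Shutter speed: 2 → 1 → 1/2 → 1/4 — 3 stops faster (darker).
Net change so far: 1 stop darker. Offset with the aperture: f/22 → f/16.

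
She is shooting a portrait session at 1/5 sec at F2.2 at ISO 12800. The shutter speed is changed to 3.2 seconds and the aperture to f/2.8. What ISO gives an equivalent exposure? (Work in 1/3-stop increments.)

Shutter speed: 1/5 → 1/4 → 0.3 → 0.4 → 0.5 → 0.6 → 0.8 → 1 → 1.3 → 1.6 → 2 → 2.5 → 3.2 — 4 stops slower (brighter).
Aperture: f/2.2 → f/2.5 → f/2.8 — 2/3 stop smaller aperture (darker).
Net change so far: 3 1/3 stops brighter. Offset with the ISO: 12800 → 10000 → 8000 → 6400 → 5000 → 4000 → 3200 → 2500 → 2000 → 1600 → 1250.

ISO 1250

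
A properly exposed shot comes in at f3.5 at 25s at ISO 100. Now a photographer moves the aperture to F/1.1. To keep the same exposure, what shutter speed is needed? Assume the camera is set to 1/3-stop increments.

Aperture: f/3.5 → f/3.2 → f/2.8 → f/2.5 → f/2.2 → f/2 → f/1.8 → f/1.6 → f/1.4 → f/1.2 → f/1.1 — 3 1/3 stops larger aperture (brighter).
Need 3 1/3 stops darker from the shutter speed: 25 → 20 → 15 → 13 → 10 → 8 → 6 → 5 → 4 → 3.2 → 2.5.

2.5 s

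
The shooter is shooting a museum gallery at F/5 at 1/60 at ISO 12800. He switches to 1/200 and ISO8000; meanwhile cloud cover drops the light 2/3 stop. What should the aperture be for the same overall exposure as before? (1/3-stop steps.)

Scene light: 2/3 stop darker.
Shutter speed: 1/60 → 1/80 → 1/100 → 1/125 → 1/160 → 1/200 — 1 2/3 stops faster (darker).
ISO: 12800 → 10000 → 8000 — 2/3 stop lower (darker).
Net so far: 3 stops darker. Aperture: f/5 → f/4.5 → f/4 → f/3.5 → f/3.2 → f/2.8 → f/2.5 → f/2.2 → f/2 → f/1.8.

f/1.8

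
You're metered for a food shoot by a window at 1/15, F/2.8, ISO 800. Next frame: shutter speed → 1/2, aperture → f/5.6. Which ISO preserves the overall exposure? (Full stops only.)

Shutter speed: 1/15 → 1/8 → 1/4 → 1/2 — 3 stops slower (brighter).
Aperture: f/2.8 → f/4 → f/5.6 — 2 stops smaller aperture (darker).
Net change so far: 1 stop brighter. Offset with the ISO: 800 → 400.

ISO 400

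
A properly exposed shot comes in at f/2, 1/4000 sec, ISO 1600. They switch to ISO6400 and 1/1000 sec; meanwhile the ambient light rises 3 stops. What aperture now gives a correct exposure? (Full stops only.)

f/22

Scene light: 3 stops brighter.
ISO: 1600 → 3200 → 6400 — 2 stops raised (brighter).
Shutter speed: 1/4000 → 1/2000 → 1/1000 — 2 stops longer (brighter).
Net so far: 7 stops brighter. Aperture: f/2 → f/2.8 → f/4 → f/5.6 → f/8 → f/11 → f/16 → f/22.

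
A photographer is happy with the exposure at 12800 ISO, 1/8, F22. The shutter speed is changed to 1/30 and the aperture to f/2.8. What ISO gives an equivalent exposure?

ISO 800

Shutter speed: 1/8 → 1/15 → 1/30 — 2 stops shorter (darker).
Aperture: f/22 → f/16 → f/11 → f/8 → f/5.6 → f/4 → f/2.8 — 6 stops wider (brighter).
Net change so far: 4 stops brighter. Offset with the ISO: 12800 → 6400 → 3200 → 1600 → 800.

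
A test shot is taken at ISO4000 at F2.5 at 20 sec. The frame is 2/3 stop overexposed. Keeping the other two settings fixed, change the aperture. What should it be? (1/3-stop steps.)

Overexposed by 2/3 stop → need 2/3 stop darker.
Aperture: f/2.5 → f/2.8 → f/3.2.

f/3.2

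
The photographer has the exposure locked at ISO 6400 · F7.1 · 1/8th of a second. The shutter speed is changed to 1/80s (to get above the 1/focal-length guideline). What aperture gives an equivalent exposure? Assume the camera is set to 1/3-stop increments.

f/2.2

Shutter speed: 1/8 → 1/10 → 1/13 → 1/15 → 1/20 → 1/25 → 1/30 → 1/40 → 1/50 → 1/60 → 1/80 — 3 1/3 stops shorter (darker).
Need 3 1/3 stops brighter from the aperture: f/7.1 → f/6.3 → f/5.6 → f/5 → f/4.5 → f/4 → f/3.5 → f/3.2 → f/2.8 → f/2.5 → f/2.2.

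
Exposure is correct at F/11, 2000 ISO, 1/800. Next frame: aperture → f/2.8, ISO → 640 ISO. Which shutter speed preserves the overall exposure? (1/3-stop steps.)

1/4000s

Aperture: f/11 → f/10 → f/9 → f/8 → f/7.1 → f/6.3 → f/5.6 → f/5 → f/4.5 → f/4 → f/3.5 → f/3.2 → f/2.8 — 4 stops opened up (brighter).
ISO: 2000 → 1600 → 1250 → 1000 → 800 → 640 — 1 2/3 stops dropped (darker).
Net change so far: 2 1/3 stops brighter. Offset with the shutter speed: 1/800 → 1/1000 → 1/1250 → 1/1600 → 1/2000 → 1/2500 → 1/3200 → 1/4000.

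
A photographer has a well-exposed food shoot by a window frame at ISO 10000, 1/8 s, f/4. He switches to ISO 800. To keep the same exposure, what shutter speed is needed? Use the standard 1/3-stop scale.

ISO: 10000 → 8000 → 6400 → 5000 → 4000 → 3200 → 2500 → 2000 → 1600 → 1250 → 1000 → 800 — 3 2/3 stops dropped (darker).
Need 3 2/3 stops brighter from the shutter speed: 1/8 → 1/6 → 1/5 → 1/4 → 0.3 → 0.4 → 0.5 → 0.6 → 0.8 → 1 → 1.3 → 1.6.

1.6 s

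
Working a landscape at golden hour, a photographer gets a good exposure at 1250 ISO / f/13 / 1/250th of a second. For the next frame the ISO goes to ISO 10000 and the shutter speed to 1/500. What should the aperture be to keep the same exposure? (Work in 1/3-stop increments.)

f/25

ISO: 1250 → 1600 → 2000 → 2500 → 3200 → 4000 → 5000 → 6400 → 8000 → 10000 — 3 stops higher (brighter).
Shutter speed: 1/250 → 1/320 → 1/400 → 1/500 — 1 stop shorter (darker).
Net change so far: 2 stops brighter. Offset with the aperture: f/13 → f/14 → f/16 → f/18 → f/20 → f/22 → f/25.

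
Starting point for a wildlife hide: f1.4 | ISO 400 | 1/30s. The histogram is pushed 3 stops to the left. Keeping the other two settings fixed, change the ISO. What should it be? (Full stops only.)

ISO 3200

Underexposed by 3 stops → need 3 stops brighter.
ISO: 400 → 800 → 1600 → 3200.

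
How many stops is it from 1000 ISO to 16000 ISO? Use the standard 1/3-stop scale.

4 stops

1000 → 1250 → 1600 → 2000 → 2500 → 3200 → 4000 → 5000 → 6400 → 8000 → 10000 → 12800 → 16000 — count the steps: 12 third-stops = 4 stops.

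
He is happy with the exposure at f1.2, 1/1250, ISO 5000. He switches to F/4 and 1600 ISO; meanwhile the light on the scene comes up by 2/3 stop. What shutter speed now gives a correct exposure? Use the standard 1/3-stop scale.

Scene light: 2/3 stop brighter.
Aperture: f/1.2 → f/1.4 → f/1.6 → f/1.8 → f/2 → f/2.2 → f/2.5 → f/2.8 → f/3.2 → f/3.5 → f/4 — 3 1/3 stops stopped down (darker).
ISO: 5000 → 4000 → 3200 → 2500 → 2000 → 1600 — 1 2/3 stops dropped (darker).
Net so far: 4 1/3 stops darker. Shutter speed: 1/1250 → 1/1000 → 1/800 → 1/640 → 1/500 → 1/400 → 1/320 → 1/250 → 1/200 → 1/160 → 1/125 → 1/100 → 1/80 → 1/60.

1/60s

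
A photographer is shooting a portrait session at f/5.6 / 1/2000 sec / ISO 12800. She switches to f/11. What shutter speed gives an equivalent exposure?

Aperture: f/5.6 → f/8 → f/11 — 2 stops stopped down (darker).
Need 2 stops brighter from the shutter speed: 1/2000 → 1/1000 → 1/500.

1/500s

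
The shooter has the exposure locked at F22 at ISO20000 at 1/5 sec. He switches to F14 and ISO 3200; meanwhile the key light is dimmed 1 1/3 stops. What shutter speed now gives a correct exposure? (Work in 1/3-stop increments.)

Scene light: 1 1/3 stops darker.
Aperture: f/22 → f/20 → f/18 → f/16 → f/14 — 1 1/3 stops wider (brighter).
ISO: 20000 → 16000 → 12800 → 10000 → 8000 → 6400 → 5000 → 4000 → 3200 — 2 2/3 stops dropped (darker).
Net so far: 2 2/3 stops darker. Shutter speed: 1/5 → 1/4 → 0.3 → 0.4 → 0.5 → 0.6 → 0.8 → 1 → 1.3.

1.3 s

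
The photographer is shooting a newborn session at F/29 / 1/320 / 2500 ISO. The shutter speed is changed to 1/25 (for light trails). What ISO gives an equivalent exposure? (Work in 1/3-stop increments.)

ISO 200

Shutter speed: 1/320 → 1/250 → 1/200 → 1/160 → 1/125 → 1/100 → 1/80 → 1/60 → 1/50 → 1/40 → 1/30 → 1/25 — 3 2/3 stops slower (brighter).
Need 3 2/3 stops darker from the ISO: 2500 → 2000 → 1600 → 1250 → 1000 → 800 → 640 → 500 → 400 → 320 → 250 → 200.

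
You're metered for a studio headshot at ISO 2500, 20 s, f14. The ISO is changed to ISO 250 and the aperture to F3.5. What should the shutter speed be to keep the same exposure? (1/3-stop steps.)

ISO: 2500 → 2000 → 1600 → 1250 → 1000 → 800 → 640 → 500 → 400 → 320 → 250 — 3 1/3 stops lower (darker).
Aperture: f/14 → f/13 → f/11 → f/10 → f/9 → f/8 → f/7.1 → f/6.3 → f/5.6 → f/5 → f/4.5 → f/4 → f/3.5 — 4 stops larger aperture (brighter).
Net change so far: 2/3 stop brighter. Offset with the shutter speed: 20 → 15 → 13.

13 s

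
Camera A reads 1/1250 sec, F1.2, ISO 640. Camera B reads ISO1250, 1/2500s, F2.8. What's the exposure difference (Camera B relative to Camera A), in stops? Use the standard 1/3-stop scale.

Aperture: f/1.2 → f/1.4 → f/1.6 → f/1.8 → f/2 → f/2.2 → f/2.5 → f/2.8 — 2 1/3 stops narrower (darker).
Shutter speed: 1/1250 → 1/1600 → 1/2000 → 1/2500 — 1 stop shorter (darker).
ISO: 640 → 800 → 1000 → 1250 — 1 stop higher (brighter).
Net: −2 1/3 −1 +1 = −2 1/3 stops.

2 1/3 stops darker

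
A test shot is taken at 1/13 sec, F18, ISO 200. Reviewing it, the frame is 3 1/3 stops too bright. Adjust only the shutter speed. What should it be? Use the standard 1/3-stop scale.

Overexposed by 3 1/3 stops → need 3 1/3 stops darker.
Shutter speed: 1/13 → 1/15 → 1/20 → 1/25 → 1/30 → 1/40 → 1/50 → 1/60 → 1/80 → 1/100 → 1/125.

1/125s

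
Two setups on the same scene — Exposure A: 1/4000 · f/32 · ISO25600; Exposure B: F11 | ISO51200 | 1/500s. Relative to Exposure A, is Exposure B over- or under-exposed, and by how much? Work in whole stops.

7 stops brighter

Aperture: f/32 → f/22 → f/16 → f/11 — 3 stops larger aperture (brighter).
Shutter speed: 1/4000 → 1/2000 → 1/1000 → 1/500 — 3 stops longer (brighter).
ISO: 25600 → 51200 — 1 stop higher (brighter).
Net: +3 +3 +1 = +7 stops.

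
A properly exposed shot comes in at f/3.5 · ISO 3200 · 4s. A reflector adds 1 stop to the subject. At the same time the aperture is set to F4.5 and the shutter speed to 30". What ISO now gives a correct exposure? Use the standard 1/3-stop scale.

ISO 320

Scene light: 1 stop brighter.
Aperture: f/3.5 → f/4 → f/4.5 — 2/3 stop stopped down (darker).
Shutter speed: 4 → 5 → 6 → 8 → 10 → 13 → 15 → 20 → 25 → 30 — 3 stops longer (brighter).
Net so far: 3 1/3 stops brighter. ISO: 3200 → 2500 → 2000 → 1600 → 1250 → 1000 → 800 → 640 → 500 → 400 → 320.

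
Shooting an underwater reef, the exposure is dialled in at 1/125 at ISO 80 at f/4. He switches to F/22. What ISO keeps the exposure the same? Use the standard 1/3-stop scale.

ISO 2500

Aperture: f/4 → f/4.5 → f/5 → f/5.6 → f/6.3 → f/7.1 → f/8 → f/9 → f/10 → f/11 → f/13 → f/14 → f/16 → f/18 → f/20 → f/22 — 5 stops stopped down (darker).
Need 5 stops brighter from the ISO: 80 → 100 → 125 → 160 → 200 → 250 → 320 → 400 → 500 → 640 → 800 → 1000 → 1250 → 1600 → 2000 → 2500.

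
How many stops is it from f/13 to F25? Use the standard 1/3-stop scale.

f/13 → f/14 → f/16 → f/18 → f/20 → f/22 → f/25 — count the steps: 6 third-stops = 2 stops.

2 stops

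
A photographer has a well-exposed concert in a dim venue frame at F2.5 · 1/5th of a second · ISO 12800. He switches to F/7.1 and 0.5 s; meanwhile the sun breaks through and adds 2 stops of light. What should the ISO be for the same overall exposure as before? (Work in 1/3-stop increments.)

ISO 10000

Scene light: 2 stops brighter.
Aperture: f/2.5 → f/2.8 → f/3.2 → f/3.5 → f/4 → f/4.5 → f/5 → f/5.6 → f/6.3 → f/7.1 — 3 stops narrower (darker).
Shutter speed: 1/5 → 1/4 → 0.3 → 0.4 → 0.5 — 1 1/3 stops longer (brighter).
Net so far: 1/3 stop brighter. ISO: 12800 → 10000.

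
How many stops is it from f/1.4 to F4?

3 stops

f/1.4 → f/2 → f/2.8 → f/4 — count the steps: 3 stops.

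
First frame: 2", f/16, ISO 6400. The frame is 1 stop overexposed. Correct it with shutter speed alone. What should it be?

1 s

Overexposed by 1 stop → need 1 stop darker.
Shutter speed: 2 → 1.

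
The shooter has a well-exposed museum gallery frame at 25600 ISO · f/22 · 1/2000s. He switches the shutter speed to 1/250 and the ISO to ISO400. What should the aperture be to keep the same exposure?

f/8

Shutter speed: 1/2000 → 1/1000 → 1/500 → 1/250 — 3 stops slower (brighter).
ISO: 25600 → 12800 → 6400 → 3200 → 1600 → 800 → 400 — 6 stops dropped (darker).
Net change so far: 3 stops darker. Offset with the aperture: f/22 → f/16 → f/11 → f/8.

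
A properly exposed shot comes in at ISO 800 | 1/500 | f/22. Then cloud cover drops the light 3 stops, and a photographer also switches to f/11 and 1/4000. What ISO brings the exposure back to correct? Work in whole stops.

Scene light: 3 stops darker.
Aperture: f/22 → f/16 → f/11 — 2 stops wider (brighter).
Shutter speed: 1/500 → 1/1000 → 1/2000 → 1/4000 — 3 stops shorter (darker).
Net so far: 4 stops darker. ISO: 800 → 1600 → 3200 → 6400 → 12800.

ISO 12800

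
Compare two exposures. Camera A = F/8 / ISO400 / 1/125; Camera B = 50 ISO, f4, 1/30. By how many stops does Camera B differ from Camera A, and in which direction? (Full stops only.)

Aperture: f/8 → f/5.6 → f/4 — 2 stops wider (brighter).
Shutter speed: 1/125 → 1/60 → 1/30 — 2 stops longer (brighter).
ISO: 400 → 200 → 100 → 50 — 3 stops dropped (darker).
Net: +2 +2 −3 = +1 stop.

1 stop brighter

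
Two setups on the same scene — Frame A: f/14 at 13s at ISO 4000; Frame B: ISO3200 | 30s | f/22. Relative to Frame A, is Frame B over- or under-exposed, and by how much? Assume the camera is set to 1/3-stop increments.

1/3 stop darker

Aperture: f/14 → f/16 → f/18 → f/20 → f/22 — 1 1/3 stops smaller aperture (darker).
Shutter speed: 13 → 15 → 20 → 25 → 30 — 1 1/3 stops longer (brighter).
ISO: 4000 → 3200 — 1/3 stop dropped (darker).
Net: −1 1/3 +1 1/3 −1/3 = −1/3 stops.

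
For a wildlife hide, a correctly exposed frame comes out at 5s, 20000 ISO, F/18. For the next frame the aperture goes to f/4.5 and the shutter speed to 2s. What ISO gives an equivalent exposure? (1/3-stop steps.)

ISO 3200

Aperture: f/18 → f/16 → f/14 → f/13 → f/11 → f/10 → f/9 → f/8 → f/7.1 → f/6.3 → f/5.6 → f/5 → f/4.5 — 4 stops larger aperture (brighter).
Shutter speed: 5 → 4 → 3.2 → 2.5 → 2 — 1 1/3 stops shorter (darker).
Net change so far: 2 2/3 stops brighter. Offset with the ISO: 20000 → 16000 → 12800 → 10000 → 8000 → 6400 → 5000 → 4000 → 3200.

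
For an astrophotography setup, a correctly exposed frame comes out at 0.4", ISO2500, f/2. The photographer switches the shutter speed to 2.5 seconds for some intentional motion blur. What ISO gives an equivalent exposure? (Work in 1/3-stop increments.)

Shutter speed: 0.4 → 0.5 → 0.6 → 0.8 → 1 → 1.3 → 1.6 → 2 → 2.5 — 2 2/3 stops slower (brighter).
Need 2 2/3 stops darker from the ISO: 2500 → 2000 → 1600 → 1250 → 1000 → 800 → 640 → 500 → 400.

ISO 400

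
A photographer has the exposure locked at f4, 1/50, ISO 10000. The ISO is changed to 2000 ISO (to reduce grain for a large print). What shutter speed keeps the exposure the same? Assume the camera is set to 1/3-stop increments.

ISO: 10000 → 8000 → 6400 → 5000 → 4000 → 3200 → 2500 → 2000 — 2 1/3 stops dropped (darker).
Need 2 1/3 stops brighter from the shutter speed: 1/50 → 1/40 → 1/30 → 1/25 → 1/20 → 1/15 → 1/13 → 1/10.

1/10s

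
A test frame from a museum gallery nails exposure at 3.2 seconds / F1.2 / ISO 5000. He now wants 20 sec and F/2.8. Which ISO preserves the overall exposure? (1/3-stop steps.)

ISO 4000

Shutter speed: 3.2 → 4 → 5 → 6 → 8 → 10 → 13 → 15 → 20 — 2 2/3 stops longer (brighter).
Aperture: f/1.2 → f/1.4 → f/1.6 → f/1.8 → f/2 → f/2.2 → f/2.5 → f/2.8 — 2 1/3 stops stopped down (darker).
Net change so far: 1/3 stop brighter. Offset with the ISO: 5000 → 4000.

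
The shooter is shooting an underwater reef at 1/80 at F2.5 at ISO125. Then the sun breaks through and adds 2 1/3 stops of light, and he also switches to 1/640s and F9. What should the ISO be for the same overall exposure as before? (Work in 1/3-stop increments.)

ISO 2500

Scene light: 2 1/3 stops brighter.
Shutter speed: 1/80 → 1/100 → 1/125 → 1/160 → 1/200 → 1/250 → 1/320 → 1/400 → 1/500 → 1/640 — 3 stops shorter (darker).
Aperture: f/2.5 → f/2.8 → f/3.2 → f/3.5 → f/4 → f/4.5 → f/5 → f/5.6 → f/6.3 → f/7.1 → f/8 → f/9 — 3 2/3 stops stopped down (darker).
Net so far: 4 1/3 stops darker. ISO: 125 → 160 → 200 → 250 → 320 → 400 → 500 → 640 → 800 → 1000 → 1250 → 1600 → 2000 → 2500.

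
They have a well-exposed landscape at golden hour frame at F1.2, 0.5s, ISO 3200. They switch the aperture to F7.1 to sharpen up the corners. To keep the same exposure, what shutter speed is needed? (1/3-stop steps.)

15 s

Aperture: f/1.2 → f/1.4 → f/1.6 → f/1.8 → f/2 → f/2.2 → f/2.5 → f/2.8 → f/3.2 → f/3.5 → f/4 → f/4.5 → f/5 → f/5.6 → f/6.3 → f/7.1 — 5 stops narrower (darker).
Need 5 stops brighter from the shutter speed: 0.5 → 0.6 → 0.8 → 1 → 1.3 → 1.6 → 2 → 2.5 → 3.2 → 4 → 5 → 6 → 8 → 10 → 13 → 15.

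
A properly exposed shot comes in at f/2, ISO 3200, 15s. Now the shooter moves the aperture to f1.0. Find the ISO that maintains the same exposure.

Aperture: f/2 → f/1.4 → f/1.0 — 2 stops larger aperture (brighter).
Need 2 stops darker from the ISO: 3200 → 1600 → 800.

ISO 800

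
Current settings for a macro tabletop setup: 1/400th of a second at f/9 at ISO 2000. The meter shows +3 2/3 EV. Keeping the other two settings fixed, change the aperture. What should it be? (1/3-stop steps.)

f/32

Overexposed by 3 2/3 stops → need 3 2/3 stops darker.
Aperture: f/9 → f/10 → f/11 → f/13 → f/14 → f/16 → f/18 → f/20 → f/22 → f/25 → f/29 → f/32.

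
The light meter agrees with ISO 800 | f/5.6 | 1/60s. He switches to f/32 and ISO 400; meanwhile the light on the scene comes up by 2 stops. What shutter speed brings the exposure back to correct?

Scene light: 2 stops brighter.
Aperture: f/5.6 → f/8 → f/11 → f/16 → f/22 → f/32 — 5 stops narrower (darker).
ISO: 800 → 400 — 1 stop lower (darker).
Net so far: 4 stops darker. Shutter speed: 1/60 → 1/30 → 1/15 → 1/8 → 1/4.

1/4s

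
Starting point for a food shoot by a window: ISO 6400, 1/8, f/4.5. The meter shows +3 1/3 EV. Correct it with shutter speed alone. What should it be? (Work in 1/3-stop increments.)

Overexposed by 3 1/3 stops → need 3 1/3 stops darker.
Shutter speed: 1/8 → 1/10 → 1/13 → 1/15 → 1/20 → 1/25 → 1/30 → 1/40 → 1/50 → 1/60 → 1/80.

1/80s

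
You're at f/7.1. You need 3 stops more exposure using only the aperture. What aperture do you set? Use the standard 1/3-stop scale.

f/2.5

Aperture: f/7.1 → f/6.3 → f/5.6 → f/5 → f/4.5 → f/4 → f/3.5 → f/3.2 → f/2.8 → f/2.5 — 3 stops larger aperture (brighter).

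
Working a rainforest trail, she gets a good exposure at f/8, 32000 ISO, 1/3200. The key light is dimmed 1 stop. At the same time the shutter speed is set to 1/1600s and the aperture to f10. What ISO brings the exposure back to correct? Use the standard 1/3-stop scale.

Scene light: 1 stop darker.
Shutter speed: 1/3200 → 1/2500 → 1/2000 → 1/1600 — 1 stop slower (brighter).
Aperture: f/8 → f/9 → f/10 — 2/3 stop narrower (darker).
Net so far: 2/3 stop darker. ISO: 32000 → 40000 → 51200.

ISO 51200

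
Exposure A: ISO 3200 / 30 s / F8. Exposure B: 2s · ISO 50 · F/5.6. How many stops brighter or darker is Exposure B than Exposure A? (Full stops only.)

Aperture: f/8 → f/5.6 — 1 stop opened up (brighter).
Shutter speed: 30 → 15 → 8 → 4 → 2 — 4 stops shorter (darker).
ISO: 3200 → 1600 → 800 → 400 → 200 → 100 → 50 — 6 stops lower (darker).
Net: +1 −4 −6 = −9 stops.

9 stops darker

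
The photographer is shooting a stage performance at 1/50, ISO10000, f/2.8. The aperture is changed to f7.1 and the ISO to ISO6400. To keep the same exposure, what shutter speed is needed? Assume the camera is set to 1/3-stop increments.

1/5s

Aperture: f/2.8 → f/3.2 → f/3.5 → f/4 → f/4.5 → f/5 → f/5.6 → f/6.3 → f/7.1 — 2 2/3 stops stopped down (darker).
ISO: 10000 → 8000 → 6400 — 2/3 stop lower (darker).
Net change so far: 3 1/3 stops darker. Offset with the shutter speed: 1/50 → 1/40 → 1/30 → 1/25 → 1/20 → 1/15 → 1/13 → 1/10 → 1/8 → 1/6 → 1/5.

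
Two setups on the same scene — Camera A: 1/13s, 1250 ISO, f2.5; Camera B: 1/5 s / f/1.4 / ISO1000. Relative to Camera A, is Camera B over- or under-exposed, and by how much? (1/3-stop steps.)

2 2/3 stops brighter

Aperture: f/2.5 → f/2.2 → f/2 → f/1.8 → f/1.6 → f/1.4 — 1 2/3 stops opened up (brighter).
Shutter speed: 1/13 → 1/10 → 1/8 → 1/6 → 1/5 — 1 1/3 stops slower (brighter).
ISO: 1250 → 1000 — 1/3 stop lower (darker).
Net: +1 2/3 +1 1/3 −1/3 = +2 2/3 stops.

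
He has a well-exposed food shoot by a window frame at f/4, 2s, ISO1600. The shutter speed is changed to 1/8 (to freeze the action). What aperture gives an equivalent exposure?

Shutter speed: 2 → 1 → 1/2 → 1/4 → 1/8 — 4 stops faster (darker).
Need 4 stops brighter from the aperture: f/4 → f/2.8 → f/2 → f/1.4 → f/1.0.

f/1.0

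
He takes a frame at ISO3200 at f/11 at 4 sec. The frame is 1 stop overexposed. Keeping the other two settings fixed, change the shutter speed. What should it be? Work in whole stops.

2 s

Overexposed by 1 stop → need 1 stop darker.
Shutter speed: 4 → 2.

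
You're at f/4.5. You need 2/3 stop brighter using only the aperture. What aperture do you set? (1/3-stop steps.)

Aperture: f/4.5 → f/4 → f/3.5 — 2/3 stop wider (brighter).

f/3.5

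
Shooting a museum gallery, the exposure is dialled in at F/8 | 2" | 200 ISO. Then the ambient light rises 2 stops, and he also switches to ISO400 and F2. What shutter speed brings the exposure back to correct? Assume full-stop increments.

Scene light: 2 stops brighter.
ISO: 200 → 400 — 1 stop raised (brighter).
Aperture: f/8 → f/5.6 → f/4 → f/2.8 → f/2 — 4 stops opened up (brighter).
Net so far: 7 stops brighter. Shutter speed: 2 → 1 → 1/2 → 1/4 → 1/8 → 1/15 → 1/30 → 1/60.

1/60s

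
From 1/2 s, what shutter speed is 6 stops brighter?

Shutter speed: 1/2 → 1 → 2 → 4 → 8 → 15 → 30 — 6 stops longer (brighter).

30 s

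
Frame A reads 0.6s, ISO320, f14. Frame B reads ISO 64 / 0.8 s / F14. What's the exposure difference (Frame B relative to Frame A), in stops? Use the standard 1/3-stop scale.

2 stops darker

Aperture: unchanged.
Shutter speed: 0.6 → 0.8 — 1/3 stop slower (brighter).
ISO: 320 → 250 → 200 → 160 → 125 → 100 → 80 → 64 — 2 1/3 stops dropped (darker).
Net: +1/3 −2 1/3 = −2 stops.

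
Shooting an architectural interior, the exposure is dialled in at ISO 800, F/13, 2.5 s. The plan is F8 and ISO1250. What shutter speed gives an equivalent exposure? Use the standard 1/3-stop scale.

0.6 s

Aperture: f/13 → f/11 → f/10 → f/9 → f/8 — 1 1/3 stops opened up (brighter).
ISO: 800 → 1000 → 1250 — 2/3 stop raised (brighter).
Net change so far: 2 stops brighter. Offset with the shutter speed: 2.5 → 2 → 1.6 → 1.3 → 1 → 0.8 → 0.6.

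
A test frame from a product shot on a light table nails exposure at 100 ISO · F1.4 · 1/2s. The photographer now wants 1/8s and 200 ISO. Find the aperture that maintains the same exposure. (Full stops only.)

Shutter speed: 1/2 → 1/4 → 1/8 — 2 stops shorter (darker).
ISO: 100 → 200 — 1 stop raised (brighter).
Net change so far: 1 stop darker. Offset with the aperture: f/1.4 → f/1.0.

f/1.0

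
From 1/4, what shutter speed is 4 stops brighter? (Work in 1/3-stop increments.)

4 s

Shutter speed: 1/4 → 0.3 → 0.4 → 0.5 → 0.6 → 0.8 → 1 → 1.3 → 1.6 → 2 → 2.5 → 3.2 → 4 — 4 stops longer (brighter).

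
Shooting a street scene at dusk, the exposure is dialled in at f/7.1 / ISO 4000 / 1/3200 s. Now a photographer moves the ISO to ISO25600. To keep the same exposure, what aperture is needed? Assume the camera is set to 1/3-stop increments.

ISO: 4000 → 5000 → 6400 → 8000 → 10000 → 12800 → 16000 → 20000 → 25600 — 2 2/3 stops higher (brighter).
Need 2 2/3 stops darker from the aperture: f/7.1 → f/8 → f/9 → f/10 → f/11 → f/13 → f/14 → f/16 → f/18.

f/18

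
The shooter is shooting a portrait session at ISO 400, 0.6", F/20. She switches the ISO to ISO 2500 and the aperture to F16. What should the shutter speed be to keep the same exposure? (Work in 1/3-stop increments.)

ISO: 400 → 500 → 640 → 800 → 1000 → 1250 → 1600 → 2000 → 2500 — 2 2/3 stops higher (brighter).
Aperture: f/20 → f/18 → f/16 — 2/3 stop larger aperture (brighter).
Net change so far: 3 1/3 stops brighter. Offset with the shutter speed: 0.6 → 0.5 → 0.4 → 0.3 → 1/4 → 1/5 → 1/6 → 1/8 → 1/10 → 1/13 → 1/15.

1/15s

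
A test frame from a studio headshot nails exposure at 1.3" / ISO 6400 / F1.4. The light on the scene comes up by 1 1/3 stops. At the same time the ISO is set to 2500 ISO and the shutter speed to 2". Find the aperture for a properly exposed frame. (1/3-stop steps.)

f/1.8

Scene light: 1 1/3 stops brighter.
ISO: 6400 → 5000 → 4000 → 3200 → 2500 — 1 1/3 stops dropped (darker).
Shutter speed: 1.3 → 1.6 → 2 — 2/3 stop longer (brighter).
Net so far: 2/3 stop brighter. Aperture: f/1.4 → f/1.6 → f/1.8.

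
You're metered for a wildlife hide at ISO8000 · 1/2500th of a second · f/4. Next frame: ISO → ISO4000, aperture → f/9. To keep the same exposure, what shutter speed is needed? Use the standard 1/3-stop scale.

1/250s

ISO: 8000 → 6400 → 5000 → 4000 — 1 stop lower (darker).
Aperture: f/4 → f/4.5 → f/5 → f/5.6 → f/6.3 → f/7.1 → f/8 → f/9 — 2 1/3 stops smaller aperture (darker).
Net change so far: 3 1/3 stops darker. Offset with the shutter speed: 1/2500 → 1/2000 → 1/1600 → 1/1250 → 1/1000 → 1/800 → 1/640 → 1/500 → 1/400 → 1/320 → 1/250.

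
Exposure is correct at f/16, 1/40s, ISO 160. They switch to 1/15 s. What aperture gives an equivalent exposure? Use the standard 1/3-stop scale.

f/25

Shutter speed: 1/40 → 1/30 → 1/25 → 1/20 → 1/15 — 1 1/3 stops slower (brighter).
Need 1 1/3 stops darker from the aperture: f/16 → f/18 → f/20 → f/22 → f/25.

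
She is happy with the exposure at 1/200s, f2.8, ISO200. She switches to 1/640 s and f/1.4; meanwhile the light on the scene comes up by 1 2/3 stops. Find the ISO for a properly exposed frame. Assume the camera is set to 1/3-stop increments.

Scene light: 1 2/3 stops brighter.
Shutter speed: 1/200 → 1/250 → 1/320 → 1/400 → 1/500 → 1/640 — 1 2/3 stops faster (darker).
Aperture: f/2.8 → f/2.5 → f/2.2 → f/2 → f/1.8 → f/1.6 → f/1.4 — 2 stops opened up (brighter).
Net so far: 2 stops brighter. ISO: 200 → 160 → 125 → 100 → 80 → 64 → 50.

ISO 50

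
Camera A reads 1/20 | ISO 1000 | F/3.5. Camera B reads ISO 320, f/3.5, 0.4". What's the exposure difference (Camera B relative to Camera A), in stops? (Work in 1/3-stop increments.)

Aperture: unchanged.
Shutter speed: 1/20 → 1/15 → 1/13 → 1/10 → 1/8 → 1/6 → 1/5 → 1/4 → 0.3 → 0.4 — 3 stops longer (brighter).
ISO: 1000 → 800 → 640 → 500 → 400 → 320 — 1 2/3 stops lower (darker).
Net: +3 −1 2/3 = +1 1/3 stops.

1 1/3 stops brighter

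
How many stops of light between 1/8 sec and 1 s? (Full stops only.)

3 stops

1/8 → 1/4 → 1/2 → 1 — count the steps: 3 stops.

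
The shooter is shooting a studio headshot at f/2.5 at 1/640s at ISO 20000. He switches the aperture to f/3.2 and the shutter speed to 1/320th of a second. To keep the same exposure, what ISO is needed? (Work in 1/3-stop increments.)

ISO 16000

Aperture: f/2.5 → f/2.8 → f/3.2 — 2/3 stop stopped down (darker).
Shutter speed: 1/640 → 1/500 → 1/400 → 1/320 — 1 stop longer (brighter).
Net change so far: 1/3 stop brighter. Offset with the ISO: 20000 → 16000.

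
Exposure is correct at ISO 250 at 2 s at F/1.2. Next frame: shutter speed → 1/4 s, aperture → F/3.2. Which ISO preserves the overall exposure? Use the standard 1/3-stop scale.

Shutter speed: 2 → 1.6 → 1.3 → 1 → 0.8 → 0.6 → 0.5 → 0.4 → 0.3 → 1/4 — 3 stops faster (darker).
Aperture: f/1.2 → f/1.4 → f/1.6 → f/1.8 → f/2 → f/2.2 → f/2.5 → f/2.8 → f/3.2 — 2 2/3 stops smaller aperture (darker).
Net change so far: 5 2/3 stops darker. Offset with the ISO: 250 → 320 → 400 → 500 → 640 → 800 → 1000 → 1250 → 1600 → 2000 → 2500 → 3200 → 4000 → 5000 → 6400 → 8000 → 10000 → 12800.

ISO 12800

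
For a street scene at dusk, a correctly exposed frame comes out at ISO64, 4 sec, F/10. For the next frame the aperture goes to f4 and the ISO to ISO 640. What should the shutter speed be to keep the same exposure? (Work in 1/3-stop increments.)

1/15s

Aperture: f/10 → f/9 → f/8 → f/7.1 → f/6.3 → f/5.6 → f/5 → f/4.5 → f/4 — 2 2/3 stops opened up (brighter).
ISO: 64 → 80 → 100 → 125 → 160 → 200 → 250 → 320 → 400 → 500 → 640 — 3 1/3 stops higher (brighter).
Net change so far: 6 stops brighter. Offset with the shutter speed: 4 → 3.2 → 2.5 → 2 → 1.6 → 1.3 → 1 → 0.8 → 0.6 → 0.5 → 0.4 → 0.3 → 1/4 → 1/5 → 1/6 → 1/8 → 1/10 → 1/13 → 1/15.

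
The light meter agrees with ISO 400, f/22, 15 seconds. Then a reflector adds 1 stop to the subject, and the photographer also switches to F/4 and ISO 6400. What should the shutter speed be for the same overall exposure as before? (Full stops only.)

Scene light: 1 stop brighter.
Aperture: f/22 → f/16 → f/11 → f/8 → f/5.6 → f/4 — 5 stops larger aperture (brighter).
ISO: 400 → 800 → 1600 → 3200 → 6400 — 4 stops raised (brighter).
Net so far: 10 stops brighter. Shutter speed: 15 → 8 → 4 → 2 → 1 → 1/2 → 1/4 → 1/8 → 1/15 → 1/30 → 1/60.

1/60s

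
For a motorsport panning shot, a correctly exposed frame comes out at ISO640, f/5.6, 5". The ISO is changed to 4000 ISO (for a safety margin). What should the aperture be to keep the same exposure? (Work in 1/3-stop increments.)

f/14

ISO: 640 → 800 → 1000 → 1250 → 1600 → 2000 → 2500 → 3200 → 4000 — 2 2/3 stops raised (brighter).
Need 2 2/3 stops darker from the aperture: f/5.6 → f/6.3 → f/7.1 → f/8 → f/9 → f/10 → f/11 → f/13 → f/14.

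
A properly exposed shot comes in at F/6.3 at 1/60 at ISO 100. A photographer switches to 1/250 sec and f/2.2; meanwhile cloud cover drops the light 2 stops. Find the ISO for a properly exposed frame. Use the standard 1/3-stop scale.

Scene light: 2 stops darker.
Shutter speed: 1/60 → 1/80 → 1/100 → 1/125 → 1/160 → 1/200 → 1/250 — 2 stops shorter (darker).
Aperture: f/6.3 → f/5.6 → f/5 → f/4.5 → f/4 → f/3.5 → f/3.2 → f/2.8 → f/2.5 → f/2.2 — 3 stops larger aperture (brighter).
Net so far: 1 stop darker. ISO: 100 → 125 → 160 → 200.

ISO 200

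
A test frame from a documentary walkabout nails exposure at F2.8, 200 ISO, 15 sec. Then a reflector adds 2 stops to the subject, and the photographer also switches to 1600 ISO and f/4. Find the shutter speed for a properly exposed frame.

1 s

Scene light: 2 stops brighter.
ISO: 200 → 400 → 800 → 1600 — 3 stops higher (brighter).
Aperture: f/2.8 → f/4 — 1 stop smaller aperture (darker).
Net so far: 4 stops brighter. Shutter speed: 15 → 8 → 4 → 2 → 1.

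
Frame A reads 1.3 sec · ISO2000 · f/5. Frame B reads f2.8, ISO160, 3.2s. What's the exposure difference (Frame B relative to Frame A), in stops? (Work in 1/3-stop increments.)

2/3 stop darker

Aperture: f/5 → f/4.5 → f/4 → f/3.5 → f/3.2 → f/2.8 — 1 2/3 stops opened up (brighter).
Shutter speed: 1.3 → 1.6 → 2 → 2.5 → 3.2 — 1 1/3 stops longer (brighter).
ISO: 2000 → 1600 → 1250 → 1000 → 800 → 640 → 500 → 400 → 320 → 250 → 200 → 160 — 3 2/3 stops lower (darker).
Net: +1 2/3 +1 1/3 −3 2/3 = −2/3 stops.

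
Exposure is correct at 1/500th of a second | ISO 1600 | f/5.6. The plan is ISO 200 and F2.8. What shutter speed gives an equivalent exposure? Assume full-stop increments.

1/250s

ISO: 1600 → 800 → 400 → 200 — 3 stops dropped (darker).
Aperture: f/5.6 → f/4 → f/2.8 — 2 stops wider (brighter).
Net change so far: 1 stop darker. Offset with the shutter speed: 1/500 → 1/250.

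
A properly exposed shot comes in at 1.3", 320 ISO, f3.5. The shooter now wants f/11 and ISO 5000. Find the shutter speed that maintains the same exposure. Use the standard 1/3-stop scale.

0.8 s

Aperture: f/3.5 → f/4 → f/4.5 → f/5 → f/5.6 → f/6.3 → f/7.1 → f/8 → f/9 → f/10 → f/11 — 3 1/3 stops stopped down (darker).
ISO: 320 → 400 → 500 → 640 → 800 → 1000 → 1250 → 1600 → 2000 → 2500 → 3200 → 4000 → 5000 — 4 stops higher (brighter).
Net change so far: 2/3 stop brighter. Offset with the shutter speed: 1.3 → 1 → 0.8.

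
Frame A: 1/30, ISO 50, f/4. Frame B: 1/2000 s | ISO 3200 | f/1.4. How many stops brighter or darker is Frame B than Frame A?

3 stops brighter

Aperture: f/4 → f/2.8 → f/2 → f/1.4 — 3 stops opened up (brighter).
Shutter speed: 1/30 → 1/60 → 1/125 → 1/250 → 1/500 → 1/1000 → 1/2000 — 6 stops faster (darker).
ISO: 50 → 100 → 200 → 400 → 800 → 1600 → 3200 — 6 stops raised (brighter).
Net: +3 −6 +6 = +3 stops.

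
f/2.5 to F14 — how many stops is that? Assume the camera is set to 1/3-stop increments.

5 stops

f/2.5 → f/2.8 → f/3.2 → f/3.5 → f/4 → f/4.5 → f/5 → f/5.6 → f/6.3 → f/7.1 → f/8 → f/9 → f/10 → f/11 → f/13 → f/14 — count the steps: 15 third-stops = 5 stops.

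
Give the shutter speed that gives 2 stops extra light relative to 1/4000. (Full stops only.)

1/1000s

Shutter speed: 1/4000 → 1/2000 → 1/1000 — 2 stops longer (brighter).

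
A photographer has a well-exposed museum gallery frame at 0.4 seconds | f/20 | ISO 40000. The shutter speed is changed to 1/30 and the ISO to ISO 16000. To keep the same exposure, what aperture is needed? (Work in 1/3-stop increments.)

Shutter speed: 0.4 → 0.3 → 1/4 → 1/5 → 1/6 → 1/8 → 1/10 → 1/13 → 1/15 → 1/20 → 1/25 → 1/30 — 3 2/3 stops shorter (darker).
ISO: 40000 → 32000 → 25600 → 20000 → 16000 — 1 1/3 stops dropped (darker).
Net change so far: 5 stops darker. Offset with the aperture: f/20 → f/18 → f/16 → f/14 → f/13 → f/11 → f/10 → f/9 → f/8 → f/7.1 → f/6.3 → f/5.6 → f/5 → f/4.5 → f/4 → f/3.5.

f/3.5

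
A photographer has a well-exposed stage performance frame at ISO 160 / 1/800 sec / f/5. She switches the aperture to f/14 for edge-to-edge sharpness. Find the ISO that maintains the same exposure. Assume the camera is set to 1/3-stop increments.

Aperture: f/5 → f/5.6 → f/6.3 → f/7.1 → f/8 → f/9 → f/10 → f/11 → f/13 → f/14 — 3 stops smaller aperture (darker).
Need 3 stops brighter from the ISO: 160 → 200 → 250 → 320 → 400 → 500 → 640 → 800 → 1000 → 1250.

ISO 1250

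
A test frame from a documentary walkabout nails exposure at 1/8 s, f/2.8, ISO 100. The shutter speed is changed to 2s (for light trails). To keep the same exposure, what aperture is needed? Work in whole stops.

f/11

Shutter speed: 1/8 → 1/4 → 1/2 → 1 → 2 — 4 stops slower (brighter).
Need 4 stops darker from the aperture: f/2.8 → f/4 → f/5.6 → f/8 → f/11.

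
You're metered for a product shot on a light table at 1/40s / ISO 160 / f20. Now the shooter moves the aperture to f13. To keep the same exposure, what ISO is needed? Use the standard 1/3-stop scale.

Aperture: f/20 → f/18 → f/16 → f/14 → f/13 — 1 1/3 stops opened up (brighter).
Need 1 1/3 stops darker from the ISO: 160 → 125 → 100 → 80 → 64.

ISO 64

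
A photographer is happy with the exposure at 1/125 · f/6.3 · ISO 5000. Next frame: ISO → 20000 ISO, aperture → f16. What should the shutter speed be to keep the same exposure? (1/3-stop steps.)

ISO: 5000 → 6400 → 8000 → 10000 → 12800 → 16000 → 20000 — 2 stops raised (brighter).
Aperture: f/6.3 → f/7.1 → f/8 → f/9 → f/10 → f/11 → f/13 → f/14 → f/16 — 2 2/3 stops narrower (darker).
Net change so far: 2/3 stop darker. Offset with the shutter speed: 1/125 → 1/100 → 1/80.

1/80s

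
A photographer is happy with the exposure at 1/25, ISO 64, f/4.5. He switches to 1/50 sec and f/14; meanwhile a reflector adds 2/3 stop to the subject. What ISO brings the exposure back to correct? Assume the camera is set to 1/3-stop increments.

ISO 800

Scene light: 2/3 stop brighter.
Shutter speed: 1/25 → 1/30 → 1/40 → 1/50 — 1 stop shorter (darker).
Aperture: f/4.5 → f/5 → f/5.6 → f/6.3 → f/7.1 → f/8 → f/9 → f/10 → f/11 → f/13 → f/14 — 3 1/3 stops narrower (darker).
Net so far: 3 2/3 stops darker. ISO: 64 → 80 → 100 → 125 → 160 → 200 → 250 → 320 → 400 → 500 → 640 → 800.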